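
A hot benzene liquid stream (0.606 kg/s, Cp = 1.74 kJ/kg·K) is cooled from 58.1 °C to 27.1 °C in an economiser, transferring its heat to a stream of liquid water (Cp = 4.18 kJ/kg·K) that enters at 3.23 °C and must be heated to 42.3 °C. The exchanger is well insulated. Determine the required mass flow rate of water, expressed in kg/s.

ṁ_c = 0.200 kg/s

Heat released by hot stream: Q = 0.606 × 1.74 × (58.1 − 27.1) = 32.688 kJ/s
Energy balance on cold side (adiabatic exchanger): Q = ṁ_c·Cp_c·(T_c,out − T_c,in)
ṁ_c = 32.688 / [4.18 × (42.3 − 3.23)] = 0.20015 kg/s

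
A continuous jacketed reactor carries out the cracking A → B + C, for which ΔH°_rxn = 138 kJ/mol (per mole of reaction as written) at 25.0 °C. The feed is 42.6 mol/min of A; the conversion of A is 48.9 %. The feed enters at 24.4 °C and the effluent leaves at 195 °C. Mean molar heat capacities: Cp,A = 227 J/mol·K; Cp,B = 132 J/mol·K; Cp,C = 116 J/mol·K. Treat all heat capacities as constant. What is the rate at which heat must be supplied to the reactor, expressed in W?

Q_in = 76600 W

Extent of reaction ξ = 0.489 × 42.6 = 20.831 mol/min
Reaction term: ξ·ΔH°_rxn = 20.831 × 138 = 2874.7 kJ/min
Sensible, feed 24.4→25 °C: 5.8021 kJ/min
Outlet flows (mol/min): A 21.769, B 20.831, C 20.831
Sensible, products 25→195 °C: 1718.3 kJ/min
Q = ΔH = 4598.8 kJ/min = 76.647 kW
Heat supplied = 76647 W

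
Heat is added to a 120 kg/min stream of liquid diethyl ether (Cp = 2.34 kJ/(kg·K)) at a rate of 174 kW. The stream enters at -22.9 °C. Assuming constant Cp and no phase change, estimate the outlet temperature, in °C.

Q = 174 kW = 10440 kJ/min
ΔT = Q/(ṁ·Cp) = 10440/(120×2.34) = 37.179 K
T_out = -22.9 + 37.179 = 14.279 °C

T_out = 14.3 °C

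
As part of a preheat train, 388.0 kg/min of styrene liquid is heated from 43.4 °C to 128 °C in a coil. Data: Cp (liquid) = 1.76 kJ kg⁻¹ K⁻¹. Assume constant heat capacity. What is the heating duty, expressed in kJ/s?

Q = 963 kJ/s

Q = ṁ·Cp·ΔT = 388.0 × 1.76 × (128 − 43.4) = 57772 kJ/min
Converting: 57772 / 60 s = 962.86 kW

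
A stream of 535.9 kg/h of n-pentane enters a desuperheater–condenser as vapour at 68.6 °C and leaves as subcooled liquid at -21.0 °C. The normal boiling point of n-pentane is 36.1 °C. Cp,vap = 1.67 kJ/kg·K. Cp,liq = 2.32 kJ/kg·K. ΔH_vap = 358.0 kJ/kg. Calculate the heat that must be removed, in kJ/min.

vapour 68.6→36.1 °C: -54.275 kJ/kg
condensation at 36.1 °C: -358 kJ/kg
liquid 36.1→-21.0 °C: -132.47 kJ/kg
Δh = -54.275 + -358 + -132.47 = -544.75 kJ/kg
Q = ṁ·Δh = 535.9 kg/h × -544.75 kJ/kg = -291930 kJ/h
|Q| = 81.092 kW = 4865.5 kJ/min

Q_c = 4870 kJ/min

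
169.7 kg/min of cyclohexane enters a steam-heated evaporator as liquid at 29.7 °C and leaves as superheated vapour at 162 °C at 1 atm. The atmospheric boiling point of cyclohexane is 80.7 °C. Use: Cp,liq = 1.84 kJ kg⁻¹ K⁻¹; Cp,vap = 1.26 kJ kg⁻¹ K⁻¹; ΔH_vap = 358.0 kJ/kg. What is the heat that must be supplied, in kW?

liquid 29.7→80.7 °C: 93.84 kJ/kg
vaporisation at 80.7 °C: 358 kJ/kg
vapour 80.7→162 °C: 102.44 kJ/kg
Δh = 93.84 + 358 + 102.44 = 554.28 kJ/kg
Q = ṁ·Δh = 169.7 kg/min × 554.28 kJ/kg = 94061 kJ/min
|Q| = 1567.7 kW

Q = 1570 kW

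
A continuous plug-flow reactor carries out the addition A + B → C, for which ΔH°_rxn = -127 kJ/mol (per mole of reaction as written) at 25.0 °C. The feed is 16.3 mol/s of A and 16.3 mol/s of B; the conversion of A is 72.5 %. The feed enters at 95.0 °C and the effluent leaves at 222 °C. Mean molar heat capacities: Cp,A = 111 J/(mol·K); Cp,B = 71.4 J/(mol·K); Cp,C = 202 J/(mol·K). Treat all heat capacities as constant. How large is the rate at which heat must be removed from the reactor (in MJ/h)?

Extent of reaction ξ = 0.725 × 16.3 = 11.818 mol/s
Reaction term: ξ·ΔH°_rxn = 11.818 × -127 = -1500.8 kJ/s
Sensible, feed 95.0→25 °C: -208.12 kJ/s
Outlet flows (mol/s): A 4.4825, B 4.4825, C 11.818
Sensible, products 25→222 °C: 631.33 kJ/s
Q = ΔH = -1077.6 kJ/s = -1077.6 kW
Heat removed = 3879.4 MJ/h

Q_out = 3880 MJ/h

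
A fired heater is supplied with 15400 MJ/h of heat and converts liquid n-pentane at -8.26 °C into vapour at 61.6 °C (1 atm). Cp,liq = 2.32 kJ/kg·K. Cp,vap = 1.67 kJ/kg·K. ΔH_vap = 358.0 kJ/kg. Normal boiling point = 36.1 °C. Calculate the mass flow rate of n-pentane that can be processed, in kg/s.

Δh = 2.32×(36.1−-8.26) + 358.0 + 1.67×(61.6−36.1) = 503.5 kJ/kg
Q = 15400 MJ/h = 4277.8 kJ/s = 4277.8 kJ/s
ṁ = Q/Δh = 4277.8 / 503.5 = 8.4961 kg/s

ṁ = 8.50 kg/s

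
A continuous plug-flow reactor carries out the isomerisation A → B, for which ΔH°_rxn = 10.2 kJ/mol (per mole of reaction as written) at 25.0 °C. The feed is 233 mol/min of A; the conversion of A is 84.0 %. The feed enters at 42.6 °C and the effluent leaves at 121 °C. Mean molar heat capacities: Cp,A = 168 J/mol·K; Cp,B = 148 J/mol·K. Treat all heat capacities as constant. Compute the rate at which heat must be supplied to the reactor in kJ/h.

Extent of reaction ξ = 0.840 × 233 = 195.72 mol/min
Reaction term: ξ·ΔH°_rxn = 195.72 × 10.2 = 1996.3 kJ/min
Sensible, feed 42.6→25 °C: -688.93 kJ/min
Outlet flows (mol/min): A 37.28, B 195.72
Sensible, products 25→121 °C: 3382 kJ/min
Q = ΔH = 4689.5 kJ/min = 78.158 kW
Heat supplied = 281370 kJ/h

Q_in = 281000 kJ/h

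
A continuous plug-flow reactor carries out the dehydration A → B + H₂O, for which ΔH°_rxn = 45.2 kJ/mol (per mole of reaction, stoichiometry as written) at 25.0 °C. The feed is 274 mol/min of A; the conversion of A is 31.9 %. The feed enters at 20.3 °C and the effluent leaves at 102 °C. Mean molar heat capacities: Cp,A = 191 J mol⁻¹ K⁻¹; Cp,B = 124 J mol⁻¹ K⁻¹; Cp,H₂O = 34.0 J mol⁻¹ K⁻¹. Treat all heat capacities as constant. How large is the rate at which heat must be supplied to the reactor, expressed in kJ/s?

Q_in = 133 kJ/s

Extent of reaction ξ = 0.319 × 274 = 87.406 mol/min
Reaction term: ξ·ΔH°_rxn = 87.406 × 45.2 = 3950.8 kJ/min
Sensible, feed 20.3→25 °C: 245.97 kJ/min
Outlet flows (mol/min): A 186.59, B 87.406, H₂O 87.406
Sensible, products 25→102 °C: 3807.6 kJ/min
Q = ΔH = 8004.3 kJ/min = 133.41 kW
Heat supplied = 133.41 kJ/s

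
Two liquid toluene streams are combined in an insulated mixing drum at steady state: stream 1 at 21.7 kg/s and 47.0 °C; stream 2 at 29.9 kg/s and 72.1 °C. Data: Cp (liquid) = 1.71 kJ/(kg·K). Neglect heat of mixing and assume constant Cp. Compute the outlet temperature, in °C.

Energy balance with Q = 0: Σ ṁᵢCp,ᵢ(T_out − Tᵢ) = 0
Σ ṁᵢCp,ᵢTᵢ = 21.7×1.71×47.0 + 29.9×1.71×72.1 = 5430.4
Σ ṁᵢCp,ᵢ = 21.7×1.71 + 29.9×1.71 = 88.236
T_out = 5430.4 / 88.236 = 61.544 °C

T_out = 61.5 °C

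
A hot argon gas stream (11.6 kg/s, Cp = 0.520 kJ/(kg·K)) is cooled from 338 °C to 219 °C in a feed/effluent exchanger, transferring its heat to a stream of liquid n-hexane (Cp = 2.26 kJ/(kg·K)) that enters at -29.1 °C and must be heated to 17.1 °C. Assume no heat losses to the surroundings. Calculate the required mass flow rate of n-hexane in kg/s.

ṁ_c = 6.87 kg/s

Heat released by hot stream: Q = 11.6 × 0.520 × (338 − 219) = 717.81 kJ/s
Energy balance on cold side (adiabatic exchanger): Q = ṁ_c·Cp_c·(T_c,out − T_c,in)
ṁ_c = 717.81 / [2.26 × (17.1 − -29.1)] = 6.8748 kg/s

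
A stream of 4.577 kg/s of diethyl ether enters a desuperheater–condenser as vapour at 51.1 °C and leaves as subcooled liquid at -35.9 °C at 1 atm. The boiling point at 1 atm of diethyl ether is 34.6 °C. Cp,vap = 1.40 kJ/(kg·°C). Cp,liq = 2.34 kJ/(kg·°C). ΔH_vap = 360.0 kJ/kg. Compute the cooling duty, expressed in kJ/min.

Q_c = 151000 kJ/min

vapour 51.1→34.6 °C: -23.1 kJ/kg
condensation at 34.6 °C: -360 kJ/kg
liquid 34.6→-35.9 °C: -164.97 kJ/kg
Δh = -23.1 + -360 + -164.97 = -548.07 kJ/kg
Q = ṁ·Δh = 4.577 kg/s × -548.07 kJ/kg = -2508.5 kJ/s
|Q| = 2508.5 kW = 150510 kJ/min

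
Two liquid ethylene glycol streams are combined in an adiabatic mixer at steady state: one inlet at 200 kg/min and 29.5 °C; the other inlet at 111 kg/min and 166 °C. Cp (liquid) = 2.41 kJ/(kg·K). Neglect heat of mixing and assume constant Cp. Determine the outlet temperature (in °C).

T_out = 78.2 °C

Adiabatic, steady state ⇒ Σ ṁᵢCp,ᵢ(T_out − Tᵢ) = 0
Σ ṁᵢCp,ᵢTᵢ = 200×2.41×29.5 + 111×2.41×166 = 58626
Σ ṁᵢCp,ᵢ = 200×2.41 + 111×2.41 = 749.51
T_out = 58626 / 749.51 = 78.219 °C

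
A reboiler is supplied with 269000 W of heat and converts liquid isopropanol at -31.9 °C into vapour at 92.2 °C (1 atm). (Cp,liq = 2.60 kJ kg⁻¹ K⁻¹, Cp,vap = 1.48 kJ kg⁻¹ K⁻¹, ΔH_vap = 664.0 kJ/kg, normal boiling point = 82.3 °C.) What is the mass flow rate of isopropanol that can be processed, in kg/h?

ṁ = 993 kg/h

Δh = 2.60×(82.3−-31.9) + 664.0 + 1.48×(92.2−82.3) = 975.57 kJ/kg
Q = 269000 W = 269 kJ/s = 968400 kJ/h
ṁ = Q/Δh = 968400 / 975.57 = 992.65 kg/h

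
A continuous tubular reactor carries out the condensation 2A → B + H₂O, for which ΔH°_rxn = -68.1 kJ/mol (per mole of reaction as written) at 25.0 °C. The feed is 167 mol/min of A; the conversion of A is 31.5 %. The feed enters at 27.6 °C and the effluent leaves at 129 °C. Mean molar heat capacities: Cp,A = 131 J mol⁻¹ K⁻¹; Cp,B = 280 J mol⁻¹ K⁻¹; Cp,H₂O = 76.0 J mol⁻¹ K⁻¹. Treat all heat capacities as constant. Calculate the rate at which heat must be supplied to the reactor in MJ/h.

Extent of reaction ξ = 0.315 × 167 / 2 = 26.302 mol/min
Reaction term: ξ·ΔH°_rxn = 26.302 × -68.1 = -1791.2 kJ/min
Sensible, feed 27.6→25 °C: -56.88 kJ/min
Outlet flows (mol/min): A 114.4, B 26.302, H₂O 26.302
Sensible, products 25→129 °C: 2532.3 kJ/min
Q = ΔH = 684.26 kJ/min = 11.404 kW
Heat supplied = 41.056 MJ/h

Q_in = 41.1 MJ/h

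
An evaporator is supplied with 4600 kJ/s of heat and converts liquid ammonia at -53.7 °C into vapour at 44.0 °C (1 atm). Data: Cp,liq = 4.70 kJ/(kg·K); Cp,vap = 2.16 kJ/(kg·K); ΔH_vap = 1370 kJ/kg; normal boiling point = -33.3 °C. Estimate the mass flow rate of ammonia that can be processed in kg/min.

ṁ = 169 kg/min

Δh = 4.70×(-33.3−-53.7) + 1370 + 2.16×(44.0−-33.3) = 1632.8 kJ/kg
Q = 4600 kJ/s = 4600 kJ/s = 276000 kJ/min
ṁ = Q/Δh = 276000 / 1632.8 = 169.03 kg/min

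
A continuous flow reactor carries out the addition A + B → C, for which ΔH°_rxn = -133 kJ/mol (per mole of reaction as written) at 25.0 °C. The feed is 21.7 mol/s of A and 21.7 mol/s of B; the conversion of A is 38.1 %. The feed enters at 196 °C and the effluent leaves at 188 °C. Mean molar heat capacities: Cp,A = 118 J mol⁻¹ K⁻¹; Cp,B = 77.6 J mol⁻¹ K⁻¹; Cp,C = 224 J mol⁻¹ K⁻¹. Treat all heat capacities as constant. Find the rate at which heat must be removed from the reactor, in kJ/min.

Q_out = 65700 kJ/min

Extent of reaction ξ = 0.381 × 21.7 = 8.2677 mol/s
Reaction term: ξ·ΔH°_rxn = 8.2677 × -133 = -1099.6 kJ/s
Sensible, feed 196→25 °C: -725.81 kJ/s
Outlet flows (mol/s): A 13.432, B 13.432, C 8.2677
Sensible, products 25→188 °C: 730.13 kJ/s
Q = ΔH = -1095.3 kJ/s = -1095.3 kW
Heat removed = 65717 kJ/min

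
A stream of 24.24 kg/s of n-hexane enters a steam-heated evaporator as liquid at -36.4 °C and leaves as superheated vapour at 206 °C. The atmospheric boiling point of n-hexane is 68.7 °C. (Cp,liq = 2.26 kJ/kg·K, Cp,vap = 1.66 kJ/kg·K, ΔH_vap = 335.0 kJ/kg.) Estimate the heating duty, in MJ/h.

Q = 69800 MJ/h

liquid -36.4→68.7 °C: 237.53 kJ/kg
vaporisation at 68.7 °C: 335 kJ/kg
vapour 68.7→206 °C: 227.92 kJ/kg
Δh = 237.53 + 335 + 227.92 = 800.44 kJ/kg
Q = ṁ·Δh = 24.24 kg/s × 800.44 kJ/kg = 19403 kJ/s
|Q| = 19403 kW = 69850 MJ/h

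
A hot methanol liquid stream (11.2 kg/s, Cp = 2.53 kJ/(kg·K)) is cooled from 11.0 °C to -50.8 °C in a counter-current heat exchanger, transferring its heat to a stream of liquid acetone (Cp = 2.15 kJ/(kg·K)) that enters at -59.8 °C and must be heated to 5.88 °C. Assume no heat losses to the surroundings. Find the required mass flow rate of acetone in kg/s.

ṁ_c = 12.4 kg/s

Heat released by hot stream: Q = 11.2 × 2.53 × (11.0 − -50.8) = 1751.2 kJ/s
Energy balance on cold side (adiabatic exchanger): Q = ṁ_c·Cp_c·(T_c,out − T_c,in)
ṁ_c = 1751.2 / [2.15 × (5.88 − -59.8)] = 12.401 kg/s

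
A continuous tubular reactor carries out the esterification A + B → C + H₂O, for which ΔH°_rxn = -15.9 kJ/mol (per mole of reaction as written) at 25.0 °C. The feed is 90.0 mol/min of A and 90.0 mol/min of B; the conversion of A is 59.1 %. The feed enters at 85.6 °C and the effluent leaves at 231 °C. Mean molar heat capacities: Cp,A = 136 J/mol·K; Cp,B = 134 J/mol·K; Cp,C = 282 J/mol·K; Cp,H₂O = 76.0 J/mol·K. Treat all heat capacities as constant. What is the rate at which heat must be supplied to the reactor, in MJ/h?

Q_in = 219 MJ/h

Extent of reaction ξ = 0.591 × 90.0 = 53.19 mol/min
Reaction term: ξ·ΔH°_rxn = 53.19 × -15.9 = -845.72 kJ/min
Sensible, feed 85.6→25 °C: -1472.6 kJ/min
Outlet flows (mol/min): A 36.81, B 36.81, C 53.19, H₂O 53.19
Sensible, products 25→231 °C: 5970 kJ/min
Q = ΔH = 3651.7 kJ/min = 60.862 kW
Heat supplied = 219.1 MJ/h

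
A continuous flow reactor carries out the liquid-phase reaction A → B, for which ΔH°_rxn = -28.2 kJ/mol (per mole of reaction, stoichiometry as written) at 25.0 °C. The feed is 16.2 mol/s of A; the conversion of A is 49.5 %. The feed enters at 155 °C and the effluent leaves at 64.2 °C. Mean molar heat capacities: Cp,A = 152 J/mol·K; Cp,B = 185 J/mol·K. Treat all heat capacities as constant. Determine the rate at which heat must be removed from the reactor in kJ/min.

Q_out = 26400 kJ/min

Extent of reaction ξ = 0.495 × 16.2 = 8.019 mol/s
Reaction term: ξ·ΔH°_rxn = 8.019 × -28.2 = -226.14 kJ/s
Sensible, feed 155→25 °C: -320.11 kJ/s
Outlet flows (mol/s): A 8.181, B 8.019
Sensible, products 25→64.2 °C: 106.9 kJ/s
Q = ΔH = -439.35 kJ/s = -439.35 kW
Heat removed = 26361 kJ/min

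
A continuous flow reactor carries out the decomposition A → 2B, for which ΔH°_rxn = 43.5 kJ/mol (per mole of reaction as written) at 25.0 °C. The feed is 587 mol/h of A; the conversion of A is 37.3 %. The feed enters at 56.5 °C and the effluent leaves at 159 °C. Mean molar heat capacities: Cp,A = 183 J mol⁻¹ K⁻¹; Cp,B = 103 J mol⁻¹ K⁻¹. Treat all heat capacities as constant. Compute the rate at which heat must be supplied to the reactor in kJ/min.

Extent of reaction ξ = 0.373 × 587 = 218.95 mol/h
Reaction term: ξ·ΔH°_rxn = 218.95 × 43.5 = 9524.4 kJ/h
Sensible, feed 56.5→25 °C: -3383.8 kJ/h
Outlet flows (mol/h): A 368.05, B 437.9
Sensible, products 25→159 °C: 15069 kJ/h
Q = ΔH = 21210 kJ/h = 5.8916 kW
Heat supplied = 353.5 kJ/min

Q_in = 353 kJ/min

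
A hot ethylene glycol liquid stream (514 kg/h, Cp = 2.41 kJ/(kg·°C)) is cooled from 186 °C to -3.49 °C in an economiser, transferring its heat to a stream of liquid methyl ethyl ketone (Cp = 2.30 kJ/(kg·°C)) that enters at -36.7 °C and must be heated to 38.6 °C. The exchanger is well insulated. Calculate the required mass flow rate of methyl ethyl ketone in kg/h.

ṁ_c = 1360 kg/h

Heat released by hot stream: Q = 514 × 2.41 × (186 − -3.49) = 234730 kJ/h
Energy balance on cold side (adiabatic exchanger): Q = ṁ_c·Cp_c·(T_c,out − T_c,in)
ṁ_c = 234730 / [2.30 × (38.6 − -36.7)] = 1355.3 kg/h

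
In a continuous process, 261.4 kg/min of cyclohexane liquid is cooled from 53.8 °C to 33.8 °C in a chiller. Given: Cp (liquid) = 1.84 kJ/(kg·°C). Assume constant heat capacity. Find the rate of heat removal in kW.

Q = ṁ·Cp·ΔT = 261.4 × 1.84 × (33.8 − 53.8) = -9619.5 kJ/min
Converting: 9619.5 / 60 s = 160.33 kW

Q_c = 160 kW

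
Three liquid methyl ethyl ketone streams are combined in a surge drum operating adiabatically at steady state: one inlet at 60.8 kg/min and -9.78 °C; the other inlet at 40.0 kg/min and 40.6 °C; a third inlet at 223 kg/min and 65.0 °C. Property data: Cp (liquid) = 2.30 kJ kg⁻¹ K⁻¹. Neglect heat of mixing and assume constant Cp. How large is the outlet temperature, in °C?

No heat crosses the boundary, so H_out = H_in.
Σ ṁᵢCp,ᵢTᵢ = 60.8×2.30×-9.78 + 40.0×2.30×40.6 + 223×2.30×65.0 = 35706
Σ ṁᵢCp,ᵢ = 60.8×2.30 + 40.0×2.30 + 223×2.30 = 744.74
T_out = 35706 / 744.74 = 47.944 °C

T_out = 47.9 °C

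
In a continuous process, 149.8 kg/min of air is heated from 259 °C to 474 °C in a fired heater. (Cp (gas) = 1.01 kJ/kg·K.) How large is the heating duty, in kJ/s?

Q = ṁ·Cp·ΔT = 149.8 × 1.01 × (474 − 259) = 32529 kJ/min
Converting: 32529 / 60 s = 542.15 kW

Q = 542 kJ/s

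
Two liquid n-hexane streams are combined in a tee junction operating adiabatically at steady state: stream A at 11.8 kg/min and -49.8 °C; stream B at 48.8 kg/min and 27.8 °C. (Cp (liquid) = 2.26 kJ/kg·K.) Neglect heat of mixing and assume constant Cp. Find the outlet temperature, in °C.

Energy balance with Q = 0: Σ ṁᵢCp,ᵢ(T_out − Tᵢ) = 0
Σ ṁᵢCp,ᵢTᵢ = 11.8×2.26×-49.8 + 48.8×2.26×27.8 = 1737.9
Σ ṁᵢCp,ᵢ = 11.8×2.26 + 48.8×2.26 = 136.96
T_out = 1737.9 / 136.96 = 12.69 °C

T_out = 12.7 °C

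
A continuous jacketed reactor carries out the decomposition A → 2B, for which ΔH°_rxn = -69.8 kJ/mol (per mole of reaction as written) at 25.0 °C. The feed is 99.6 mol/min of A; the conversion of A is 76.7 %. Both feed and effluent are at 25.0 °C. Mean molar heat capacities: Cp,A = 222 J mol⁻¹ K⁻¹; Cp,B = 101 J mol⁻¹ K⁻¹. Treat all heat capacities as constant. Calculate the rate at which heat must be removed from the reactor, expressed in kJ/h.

Extent of reaction ξ = 0.767 × 99.6 = 76.393 mol/min
Reaction term: ξ·ΔH°_rxn = 76.393 × -69.8 = -5332.2 kJ/min
Q = ΔH = -5332.2 kJ/min = -88.871 kW
Heat removed = 319930 kJ/h

Q_out = 320000 kJ/h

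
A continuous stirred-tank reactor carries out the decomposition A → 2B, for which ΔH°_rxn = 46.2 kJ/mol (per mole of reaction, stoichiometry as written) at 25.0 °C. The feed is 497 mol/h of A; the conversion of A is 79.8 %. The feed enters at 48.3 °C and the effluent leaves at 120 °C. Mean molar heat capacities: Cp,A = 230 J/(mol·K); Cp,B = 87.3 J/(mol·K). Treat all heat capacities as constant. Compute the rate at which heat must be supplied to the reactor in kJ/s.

Extent of reaction ξ = 0.798 × 497 = 396.61 mol/h
Reaction term: ξ·ΔH°_rxn = 396.61 × 46.2 = 18323 kJ/h
Sensible, feed 48.3→25 °C: -2663.4 kJ/h
Outlet flows (mol/h): A 100.39, B 793.21
Sensible, products 25→120 °C: 8772.1 kJ/h
Q = ΔH = 24432 kJ/h = 6.7866 kW
Heat supplied = 6.7866 kJ/s

Q_in = 6.79 kJ/s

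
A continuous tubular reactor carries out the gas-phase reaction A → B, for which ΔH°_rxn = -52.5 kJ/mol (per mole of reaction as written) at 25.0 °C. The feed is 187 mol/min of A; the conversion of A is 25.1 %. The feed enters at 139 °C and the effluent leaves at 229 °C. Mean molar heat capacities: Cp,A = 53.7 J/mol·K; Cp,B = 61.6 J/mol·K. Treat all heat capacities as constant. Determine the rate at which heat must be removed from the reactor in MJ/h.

Extent of reaction ξ = 0.251 × 187 = 46.937 mol/min
Reaction term: ξ·ΔH°_rxn = 46.937 × -52.5 = -2464.2 kJ/min
Sensible, feed 139→25 °C: -1144.8 kJ/min
Outlet flows (mol/min): A 140.06, B 46.937
Sensible, products 25→229 °C: 2124.2 kJ/min
Q = ΔH = -1484.8 kJ/min = -24.746 kW
Heat removed = 89.087 MJ/h

Q_out = 89.1 MJ/h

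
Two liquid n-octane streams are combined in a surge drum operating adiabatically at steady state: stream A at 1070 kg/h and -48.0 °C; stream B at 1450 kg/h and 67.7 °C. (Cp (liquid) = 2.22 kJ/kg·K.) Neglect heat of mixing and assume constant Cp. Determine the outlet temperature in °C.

Energy balance with Q = 0: Σ ṁᵢCp,ᵢ(T_out − Tᵢ) = 0
T_out = Σ ṁᵢCp,ᵢTᵢ / Σ ṁᵢCp,ᵢ
      = 103910 / 5594.4 = 18.573 °C

T_out = 18.6 °C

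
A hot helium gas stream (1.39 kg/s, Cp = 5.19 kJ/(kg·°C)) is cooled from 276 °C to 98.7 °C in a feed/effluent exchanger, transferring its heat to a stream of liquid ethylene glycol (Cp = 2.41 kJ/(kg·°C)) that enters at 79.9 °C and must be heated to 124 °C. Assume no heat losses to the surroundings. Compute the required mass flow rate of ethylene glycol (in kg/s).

Heat released by hot stream: Q = 1.39 × 5.19 × (276 − 98.7) = 1279.1 kJ/s
Energy balance on cold side (adiabatic exchanger): Q = ṁ_c·Cp_c·(T_c,out − T_c,in)
ṁ_c = 1279.1 / [2.41 × (124 − 79.9)] = 12.035 kg/s

ṁ_c = 12.0 kg/s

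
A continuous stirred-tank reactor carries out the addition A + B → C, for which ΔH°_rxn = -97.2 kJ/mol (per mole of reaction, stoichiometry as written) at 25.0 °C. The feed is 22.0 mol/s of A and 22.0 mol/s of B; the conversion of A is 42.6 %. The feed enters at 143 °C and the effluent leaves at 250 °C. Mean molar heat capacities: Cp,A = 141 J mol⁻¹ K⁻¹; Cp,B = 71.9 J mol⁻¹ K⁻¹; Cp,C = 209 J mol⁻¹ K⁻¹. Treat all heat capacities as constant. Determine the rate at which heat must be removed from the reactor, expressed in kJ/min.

Q_out = 25100 kJ/min

Extent of reaction ξ = 0.426 × 22.0 = 9.372 mol/s
Reaction term: ξ·ΔH°_rxn = 9.372 × -97.2 = -910.96 kJ/s
Sensible, feed 143→25 °C: -552.69 kJ/s
Outlet flows (mol/s): A 12.628, B 12.628, C 9.372
Sensible, products 25→250 °C: 1045.6 kJ/s
Q = ΔH = -418.02 kJ/s = -418.02 kW
Heat removed = 25081 kJ/min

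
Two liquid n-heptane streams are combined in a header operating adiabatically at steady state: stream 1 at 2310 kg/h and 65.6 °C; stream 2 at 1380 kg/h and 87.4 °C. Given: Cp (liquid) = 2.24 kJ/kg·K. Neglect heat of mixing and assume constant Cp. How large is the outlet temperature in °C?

T_out = 73.8 °C

No heat crosses the boundary, so H_out = H_in.
Σ ṁᵢCp,ᵢTᵢ = 2310×2.24×65.6 + 1380×2.24×87.4 = 609610
Σ ṁᵢCp,ᵢ = 2310×2.24 + 1380×2.24 = 8265.6
T_out = 609610 / 8265.6 = 73.753 °C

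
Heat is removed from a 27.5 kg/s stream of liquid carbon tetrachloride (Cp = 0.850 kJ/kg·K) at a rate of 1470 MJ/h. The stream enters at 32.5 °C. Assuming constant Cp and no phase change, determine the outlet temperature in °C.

T_out = 15.0 °C

Q = 1470 MJ/h = 408.33 kJ/s
ΔT = Q/(ṁ·Cp) = 408.33/(27.5×0.850) = 17.469 K
T_out = 32.5 − 17.469 = 15.031 °C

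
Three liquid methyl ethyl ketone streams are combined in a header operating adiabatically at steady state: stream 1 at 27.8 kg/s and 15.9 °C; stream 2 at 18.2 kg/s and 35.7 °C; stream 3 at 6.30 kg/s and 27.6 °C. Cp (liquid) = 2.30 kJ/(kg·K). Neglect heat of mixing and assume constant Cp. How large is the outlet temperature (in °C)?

T_out = 24.2 °C

No heat crosses the boundary, so H_out = H_in.
Σ ṁᵢCp,ᵢTᵢ = 27.8×2.30×15.9 + 18.2×2.30×35.7 + 6.30×2.30×27.6 = 2911
Σ ṁᵢCp,ᵢ = 27.8×2.30 + 18.2×2.30 + 6.30×2.30 = 120.29
T_out = 2911 / 120.29 = 24.2 °C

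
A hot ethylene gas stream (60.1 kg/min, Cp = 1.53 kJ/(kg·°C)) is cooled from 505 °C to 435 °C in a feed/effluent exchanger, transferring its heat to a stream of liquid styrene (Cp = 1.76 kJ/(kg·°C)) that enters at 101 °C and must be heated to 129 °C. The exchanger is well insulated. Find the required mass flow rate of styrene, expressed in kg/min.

ṁ_c = 131 kg/min

Heat released by hot stream: Q = 60.1 × 1.53 × (505 − 435) = 6436.7 kJ/min
Energy balance on cold side (adiabatic exchanger): Q = ṁ_c·Cp_c·(T_c,out − T_c,in)
ṁ_c = 6436.7 / [1.76 × (129 − 101)] = 130.62 kg/min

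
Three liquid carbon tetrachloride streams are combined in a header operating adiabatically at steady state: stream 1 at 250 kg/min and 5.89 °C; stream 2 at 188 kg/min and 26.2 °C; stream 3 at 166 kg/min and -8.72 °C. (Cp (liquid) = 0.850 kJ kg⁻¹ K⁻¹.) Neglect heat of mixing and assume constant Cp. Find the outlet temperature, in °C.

T_out = 8.20 °C

Adiabatic, steady state ⇒ Σ ṁᵢCp,ᵢ(T_out − Tᵢ) = 0
Σ ṁᵢCp,ᵢTᵢ = 250×0.850×5.89 + 188×0.850×26.2 + 166×0.850×-8.72 = 4208
Σ ṁᵢCp,ᵢ = 250×0.850 + 188×0.850 + 166×0.850 = 513.4
T_out = 4208 / 513.4 = 8.1963 °C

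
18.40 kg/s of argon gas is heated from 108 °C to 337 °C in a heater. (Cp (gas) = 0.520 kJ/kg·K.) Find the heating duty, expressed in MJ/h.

Q = 7890 MJ/h

Q = ṁ·Cp·ΔT = 18.40 × 0.520 × (337 − 108) = 2191.1 kJ/s
Heating duty = 7887.9 MJ/h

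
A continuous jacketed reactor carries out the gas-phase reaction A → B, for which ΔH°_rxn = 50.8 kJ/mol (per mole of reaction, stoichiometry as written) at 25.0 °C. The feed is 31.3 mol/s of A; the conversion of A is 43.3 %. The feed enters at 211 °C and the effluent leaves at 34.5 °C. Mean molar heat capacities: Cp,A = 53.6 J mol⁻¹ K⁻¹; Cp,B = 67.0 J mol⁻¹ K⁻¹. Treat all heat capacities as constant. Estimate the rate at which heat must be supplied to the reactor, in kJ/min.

Extent of reaction ξ = 0.433 × 31.3 = 13.553 mol/s
Reaction term: ξ·ΔH°_rxn = 13.553 × 50.8 = 688.49 kJ/s
Sensible, feed 211→25 °C: -312.05 kJ/s
Outlet flows (mol/s): A 17.747, B 13.553
Sensible, products 25→34.5 °C: 17.663 kJ/s
Q = ΔH = 394.1 kJ/s = 394.1 kW
Heat supplied = 23646 kJ/min

Q_in = 23600 kJ/min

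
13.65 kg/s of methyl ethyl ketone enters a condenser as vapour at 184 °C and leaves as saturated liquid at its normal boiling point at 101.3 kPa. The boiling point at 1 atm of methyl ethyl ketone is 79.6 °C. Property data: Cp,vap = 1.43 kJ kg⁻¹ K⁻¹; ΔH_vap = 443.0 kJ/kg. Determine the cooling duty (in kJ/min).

vapour 184→79.6 °C: -149.29 kJ/kg
condensation at 79.6 °C: -443 kJ/kg
Δh = -149.29 + -443 = -592.29 kJ/kg
Q = ṁ·Δh = 13.65 kg/s × -592.29 kJ/kg = -8084.8 kJ/s
|Q| = 8084.8 kW = 485090 kJ/min

Q_c = 485000 kJ/min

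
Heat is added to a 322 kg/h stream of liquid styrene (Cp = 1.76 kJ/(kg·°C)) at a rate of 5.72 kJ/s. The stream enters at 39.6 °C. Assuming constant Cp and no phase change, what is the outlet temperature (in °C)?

T_out = 75.9 °C

Q = 5.72 kJ/s = 20592 kJ/h
ΔT = Q/(ṁ·Cp) = 20592/(322×1.76) = 36.335 K
T_out = 39.6 + 36.335 = 75.935 °C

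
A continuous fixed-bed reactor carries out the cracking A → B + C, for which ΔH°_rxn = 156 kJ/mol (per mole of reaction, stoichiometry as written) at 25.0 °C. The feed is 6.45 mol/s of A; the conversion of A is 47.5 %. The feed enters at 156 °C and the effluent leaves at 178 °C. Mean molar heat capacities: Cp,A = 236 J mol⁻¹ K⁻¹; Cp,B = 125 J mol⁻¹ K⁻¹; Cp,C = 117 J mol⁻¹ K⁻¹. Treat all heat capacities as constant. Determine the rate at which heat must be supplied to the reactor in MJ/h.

Extent of reaction ξ = 0.475 × 6.45 = 3.0637 mol/s
Reaction term: ξ·ΔH°_rxn = 3.0637 × 156 = 477.94 kJ/s
Sensible, feed 156→25 °C: -199.41 kJ/s
Outlet flows (mol/s): A 3.3863, B 3.0637, C 3.0637
Sensible, products 25→178 °C: 235.71 kJ/s
Q = ΔH = 514.25 kJ/s = 514.25 kW
Heat supplied = 1851.3 MJ/h

Q_in = 1850 MJ/h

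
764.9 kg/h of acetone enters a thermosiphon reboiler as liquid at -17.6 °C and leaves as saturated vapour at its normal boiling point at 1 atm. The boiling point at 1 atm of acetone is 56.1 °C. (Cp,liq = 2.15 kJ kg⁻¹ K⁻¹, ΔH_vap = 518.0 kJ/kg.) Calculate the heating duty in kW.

liquid -17.6→56.1 °C: 158.46 kJ/kg
vaporisation at 56.1 °C: 518 kJ/kg
Δh = 158.46 + 518 = 676.46 kJ/kg
Q = ṁ·Δh = 764.9 kg/h × 676.46 kJ/kg = 517420 kJ/h
|Q| = 143.73 kW

Q = 144 kW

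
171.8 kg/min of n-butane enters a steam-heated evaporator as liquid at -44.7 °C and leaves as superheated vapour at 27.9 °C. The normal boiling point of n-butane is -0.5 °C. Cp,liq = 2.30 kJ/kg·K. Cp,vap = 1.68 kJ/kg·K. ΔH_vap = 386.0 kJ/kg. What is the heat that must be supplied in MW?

Q = 1.53 MW

liquid -44.7→-0.5 °C: 101.66 kJ/kg
vaporisation at -0.5 °C: 386 kJ/kg
vapour -0.5→27.9 °C: 47.712 kJ/kg
Δh = 101.66 + 386 + 47.712 = 535.37 kJ/kg
Q = ṁ·Δh = 171.8 kg/min × 535.37 kJ/kg = 91977 kJ/min
|Q| = 1532.9 kW = 1.5329 MW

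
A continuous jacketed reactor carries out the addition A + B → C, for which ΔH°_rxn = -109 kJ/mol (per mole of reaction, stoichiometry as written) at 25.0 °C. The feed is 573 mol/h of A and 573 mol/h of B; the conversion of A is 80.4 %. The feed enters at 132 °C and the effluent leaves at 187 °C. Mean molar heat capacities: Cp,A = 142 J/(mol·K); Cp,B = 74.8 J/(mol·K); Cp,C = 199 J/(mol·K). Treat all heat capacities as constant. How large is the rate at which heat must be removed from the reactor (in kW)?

Extent of reaction ξ = 0.804 × 573 = 460.69 mol/h
Reaction term: ξ·ΔH°_rxn = 460.69 × -109 = -50215 kJ/h
Sensible, feed 132→25 °C: -13292 kJ/h
Outlet flows (mol/h): A 112.31, B 112.31, C 460.69
Sensible, products 25→187 °C: 18796 kJ/h
Q = ΔH = -44711 kJ/h = -12.42 kW
Heat removed = 12.42 kW

Q_out = 12.4 kW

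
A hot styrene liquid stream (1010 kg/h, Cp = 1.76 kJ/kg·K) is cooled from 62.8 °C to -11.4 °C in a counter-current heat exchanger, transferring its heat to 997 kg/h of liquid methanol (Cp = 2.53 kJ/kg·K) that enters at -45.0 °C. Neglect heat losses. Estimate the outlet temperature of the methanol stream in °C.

Heat released by hot stream: Q = 1010 × 1.76 × (62.8 − -11.4) = 131900 kJ/h
Energy balance on cold side (adiabatic exchanger): Q = ṁ_c·Cp_c·(T_c,out − T_c,in)
T_c,out = -45.0 + 131900/(997 × 2.53) = 7.2904 °C

T_c,out = 7.29 °C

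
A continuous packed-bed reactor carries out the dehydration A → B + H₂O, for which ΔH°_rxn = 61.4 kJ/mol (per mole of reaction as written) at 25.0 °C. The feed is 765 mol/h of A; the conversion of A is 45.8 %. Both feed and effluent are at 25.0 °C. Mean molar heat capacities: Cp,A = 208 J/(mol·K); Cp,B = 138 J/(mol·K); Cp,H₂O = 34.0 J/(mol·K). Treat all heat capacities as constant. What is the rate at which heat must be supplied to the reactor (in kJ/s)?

Extent of reaction ξ = 0.458 × 765 = 350.37 mol/h
Reaction term: ξ·ΔH°_rxn = 350.37 × 61.4 = 21513 kJ/h
Q = ΔH = 21513 kJ/h = 5.9758 kW
Heat supplied = 5.9758 kJ/s

Q_in = 5.98 kJ/s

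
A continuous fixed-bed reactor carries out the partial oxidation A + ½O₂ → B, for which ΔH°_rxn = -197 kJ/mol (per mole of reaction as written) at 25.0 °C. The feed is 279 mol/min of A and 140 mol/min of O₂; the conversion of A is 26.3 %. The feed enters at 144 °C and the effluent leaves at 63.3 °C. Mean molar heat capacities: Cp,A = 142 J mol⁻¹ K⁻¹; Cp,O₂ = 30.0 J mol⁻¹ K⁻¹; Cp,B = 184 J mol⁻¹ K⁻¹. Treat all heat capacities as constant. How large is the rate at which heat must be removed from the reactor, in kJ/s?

Q_out = 299 kJ/s

Extent of reaction ξ = 0.263 × 279 = 73.377 mol/min
Reaction term: ξ·ΔH°_rxn = 73.377 × -197 = -14455 kJ/min
Sensible, feed 144→25 °C: -5214.3 kJ/min
Outlet flows (mol/min): A 205.62, O₂ 103.31, B 73.377
Sensible, products 25→63.3 °C: 1754.1 kJ/min
Q = ΔH = -17916 kJ/min = -298.59 kW
Heat removed = 298.59 kJ/s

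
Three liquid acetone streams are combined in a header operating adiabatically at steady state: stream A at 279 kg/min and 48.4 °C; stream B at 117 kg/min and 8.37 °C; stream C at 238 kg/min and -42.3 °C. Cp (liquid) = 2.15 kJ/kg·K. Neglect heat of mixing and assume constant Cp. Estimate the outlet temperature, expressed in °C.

Adiabatic, steady state ⇒ Σ ṁᵢCp,ᵢ(T_out − Tᵢ) = 0
Σ ṁᵢCp,ᵢTᵢ = 279×2.15×48.4 + 117×2.15×8.37 + 238×2.15×-42.3 = 9493.3
Σ ṁᵢCp,ᵢ = 279×2.15 + 117×2.15 + 238×2.15 = 1363.1
T_out = 9493.3 / 1363.1 = 6.9645 °C

T_out = 6.96 °C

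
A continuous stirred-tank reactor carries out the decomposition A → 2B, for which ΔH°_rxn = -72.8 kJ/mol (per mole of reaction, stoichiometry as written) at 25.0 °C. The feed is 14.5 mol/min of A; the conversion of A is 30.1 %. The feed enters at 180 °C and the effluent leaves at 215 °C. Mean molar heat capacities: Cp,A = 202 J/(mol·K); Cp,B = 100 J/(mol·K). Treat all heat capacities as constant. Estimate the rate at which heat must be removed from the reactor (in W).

Extent of reaction ξ = 0.301 × 14.5 = 4.3645 mol/min
Reaction term: ξ·ΔH°_rxn = 4.3645 × -72.8 = -317.74 kJ/min
Sensible, feed 180→25 °C: -454 kJ/min
Outlet flows (mol/min): A 10.136, B 8.729
Sensible, products 25→215 °C: 554.85 kJ/min
Q = ΔH = -216.88 kJ/min = -3.6147 kW
Heat removed = 3614.7 W

Q_out = 3610 W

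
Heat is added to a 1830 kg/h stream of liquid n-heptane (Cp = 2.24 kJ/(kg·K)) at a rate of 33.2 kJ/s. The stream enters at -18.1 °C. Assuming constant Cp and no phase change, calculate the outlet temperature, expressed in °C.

T_out = 11.1 °C

Q = 33.2 kJ/s = 119520 kJ/h
ΔT = Q/(ṁ·Cp) = 119520/(1830×2.24) = 29.157 K
T_out = -18.1 + 29.157 = 11.057 °C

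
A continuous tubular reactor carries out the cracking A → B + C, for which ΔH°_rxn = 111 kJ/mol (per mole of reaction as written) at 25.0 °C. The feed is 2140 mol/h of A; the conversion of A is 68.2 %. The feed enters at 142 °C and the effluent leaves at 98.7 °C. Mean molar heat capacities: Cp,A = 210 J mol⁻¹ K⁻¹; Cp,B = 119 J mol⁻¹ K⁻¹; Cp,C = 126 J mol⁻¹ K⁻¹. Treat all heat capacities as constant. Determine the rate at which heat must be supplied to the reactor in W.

Q_in = 40600 W

Extent of reaction ξ = 0.682 × 2140 = 1459.5 mol/h
Reaction term: ξ·ΔH°_rxn = 1459.5 × 111 = 162000 kJ/h
Sensible, feed 142→25 °C: -52580 kJ/h
Outlet flows (mol/h): A 680.52, B 1459.5, C 1459.5
Sensible, products 25→98.7 °C: 36886 kJ/h
Q = ΔH = 146310 kJ/h = 40.641 kW
Heat supplied = 40641 W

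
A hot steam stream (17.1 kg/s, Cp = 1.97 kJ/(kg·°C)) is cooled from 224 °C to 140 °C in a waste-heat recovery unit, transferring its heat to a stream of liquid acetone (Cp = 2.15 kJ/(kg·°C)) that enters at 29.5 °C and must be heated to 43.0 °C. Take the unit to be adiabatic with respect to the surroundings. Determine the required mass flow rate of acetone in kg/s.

Heat released by hot stream: Q = 17.1 × 1.97 × (224 − 140) = 2829.7 kJ/s
Energy balance on cold side (adiabatic exchanger): Q = ṁ_c·Cp_c·(T_c,out − T_c,in)
ṁ_c = 2829.7 / [2.15 × (43.0 − 29.5)] = 97.492 kg/s

ṁ_c = 97.5 kg/s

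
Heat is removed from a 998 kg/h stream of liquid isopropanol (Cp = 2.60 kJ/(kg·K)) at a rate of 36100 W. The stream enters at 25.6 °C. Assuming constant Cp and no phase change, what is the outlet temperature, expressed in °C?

T_out = -24.5 °C

Q = 36100 W = 129960 kJ/h
ΔT = Q/(ṁ·Cp) = 129960/(998×2.60) = 50.085 K
T_out = 25.6 − 50.085 = -24.485 °C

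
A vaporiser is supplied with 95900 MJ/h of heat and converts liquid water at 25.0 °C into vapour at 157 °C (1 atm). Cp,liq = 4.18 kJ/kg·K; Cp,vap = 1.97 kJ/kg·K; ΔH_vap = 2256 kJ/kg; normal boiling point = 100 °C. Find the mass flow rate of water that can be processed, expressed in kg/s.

ṁ = 9.93 kg/s

Δh = 4.18×(100−25.0) + 2256 + 1.97×(157−100) = 2681.8 kJ/kg
Q = 95900 MJ/h = 26639 kJ/s = 26639 kJ/s
ṁ = Q/Δh = 26639 / 2681.8 = 9.9332 kg/s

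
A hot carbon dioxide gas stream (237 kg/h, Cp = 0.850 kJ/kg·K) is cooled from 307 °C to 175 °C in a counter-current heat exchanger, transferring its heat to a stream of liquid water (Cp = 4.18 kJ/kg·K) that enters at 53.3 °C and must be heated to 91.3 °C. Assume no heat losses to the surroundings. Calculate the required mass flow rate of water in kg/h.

ṁ_c = 167 kg/h

Heat released by hot stream: Q = 237 × 0.850 × (307 − 175) = 26591 kJ/h
Energy balance on cold side (adiabatic exchanger): Q = ṁ_c·Cp_c·(T_c,out − T_c,in)
ṁ_c = 26591 / [4.18 × (91.3 − 53.3)] = 167.41 kg/h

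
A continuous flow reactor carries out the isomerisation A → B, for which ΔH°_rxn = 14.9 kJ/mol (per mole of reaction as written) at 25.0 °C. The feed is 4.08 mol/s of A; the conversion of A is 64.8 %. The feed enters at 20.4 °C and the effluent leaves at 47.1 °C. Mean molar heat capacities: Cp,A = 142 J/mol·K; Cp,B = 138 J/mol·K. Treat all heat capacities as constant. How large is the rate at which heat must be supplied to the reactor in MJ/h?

Extent of reaction ξ = 0.648 × 4.08 = 2.6438 mol/s
Reaction term: ξ·ΔH°_rxn = 2.6438 × 14.9 = 39.393 kJ/s
Sensible, feed 20.4→25 °C: 2.6651 kJ/s
Outlet flows (mol/s): A 1.4362, B 2.6438
Sensible, products 25→47.1 °C: 12.57 kJ/s
Q = ΔH = 54.628 kJ/s = 54.628 kW
Heat supplied = 196.66 MJ/h

Q_in = 197 MJ/h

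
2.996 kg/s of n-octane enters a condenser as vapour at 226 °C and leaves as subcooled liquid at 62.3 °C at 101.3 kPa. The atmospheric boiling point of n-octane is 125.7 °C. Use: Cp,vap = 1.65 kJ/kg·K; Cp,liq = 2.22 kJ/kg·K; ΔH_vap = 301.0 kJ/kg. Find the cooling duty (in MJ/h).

vapour 226→125.7 °C: -165.49 kJ/kg
condensation at 125.7 °C: -301 kJ/kg
liquid 125.7→62.3 °C: -140.75 kJ/kg
Δh = -165.49 + -301 + -140.75 = -607.24 kJ/kg
Q = ṁ·Δh = 2.996 kg/s × -607.24 kJ/kg = -1819.3 kJ/s
|Q| = 1819.3 kW = 6549.5 MJ/h

Q_c = 6550 MJ/h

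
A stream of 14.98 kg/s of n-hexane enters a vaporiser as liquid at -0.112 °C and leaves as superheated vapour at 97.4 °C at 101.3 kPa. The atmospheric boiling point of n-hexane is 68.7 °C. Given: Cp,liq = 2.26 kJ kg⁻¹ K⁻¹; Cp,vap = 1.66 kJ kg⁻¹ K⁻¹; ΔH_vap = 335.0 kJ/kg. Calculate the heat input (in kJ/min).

Q = 484000 kJ/min

liquid -0.112→68.7 °C: 155.52 kJ/kg
vaporisation at 68.7 °C: 335 kJ/kg
vapour 68.7→97.4 °C: 47.642 kJ/kg
Δh = 155.52 + 335 + 47.642 = 538.16 kJ/kg
Q = ṁ·Δh = 14.98 kg/s × 538.16 kJ/kg = 8061.6 kJ/s
|Q| = 8061.6 kW = 483700 kJ/min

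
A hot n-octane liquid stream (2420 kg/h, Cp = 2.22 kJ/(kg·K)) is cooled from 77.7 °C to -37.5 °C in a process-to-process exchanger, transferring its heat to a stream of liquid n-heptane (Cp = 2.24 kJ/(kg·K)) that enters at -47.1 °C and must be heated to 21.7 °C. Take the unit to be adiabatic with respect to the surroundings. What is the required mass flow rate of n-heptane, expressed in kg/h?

Heat released by hot stream: Q = 2420 × 2.22 × (77.7 − -37.5) = 618900 kJ/h
Energy balance on cold side (adiabatic exchanger): Q = ṁ_c·Cp_c·(T_c,out − T_c,in)
ṁ_c = 618900 / [2.24 × (21.7 − -47.1)] = 4015.9 kg/h

ṁ_c = 4020 kg/h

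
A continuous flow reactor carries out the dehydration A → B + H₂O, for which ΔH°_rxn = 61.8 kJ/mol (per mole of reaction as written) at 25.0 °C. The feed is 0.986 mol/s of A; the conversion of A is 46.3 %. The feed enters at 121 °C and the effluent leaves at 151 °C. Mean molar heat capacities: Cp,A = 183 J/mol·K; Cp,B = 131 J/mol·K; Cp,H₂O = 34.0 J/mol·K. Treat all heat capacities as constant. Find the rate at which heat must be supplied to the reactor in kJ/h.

Extent of reaction ξ = 0.463 × 0.986 = 0.45652 mol/s
Reaction term: ξ·ΔH°_rxn = 0.45652 × 61.8 = 28.213 kJ/s
Sensible, feed 121→25 °C: -17.322 kJ/s
Outlet flows (mol/s): A 0.52948, B 0.45652, H₂O 0.45652
Sensible, products 25→151 °C: 21.7 kJ/s
Q = ΔH = 32.591 kJ/s = 32.591 kW
Heat supplied = 117330 kJ/h

Q_in = 117000 kJ/h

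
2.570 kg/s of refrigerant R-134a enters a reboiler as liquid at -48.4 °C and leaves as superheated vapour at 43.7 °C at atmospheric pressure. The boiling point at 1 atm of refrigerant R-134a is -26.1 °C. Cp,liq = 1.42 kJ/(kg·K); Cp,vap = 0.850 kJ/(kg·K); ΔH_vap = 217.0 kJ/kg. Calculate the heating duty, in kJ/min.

Q = 47500 kJ/min

liquid -48.4→-26.1 °C: 31.666 kJ/kg
vaporisation at -26.1 °C: 217 kJ/kg
vapour -26.1→43.7 °C: 59.33 kJ/kg
Δh = 31.666 + 217 + 59.33 = 308 kJ/kg
Q = ṁ·Δh = 2.570 kg/s × 308 kJ/kg = 791.55 kJ/s
|Q| = 791.55 kW = 47493 kJ/min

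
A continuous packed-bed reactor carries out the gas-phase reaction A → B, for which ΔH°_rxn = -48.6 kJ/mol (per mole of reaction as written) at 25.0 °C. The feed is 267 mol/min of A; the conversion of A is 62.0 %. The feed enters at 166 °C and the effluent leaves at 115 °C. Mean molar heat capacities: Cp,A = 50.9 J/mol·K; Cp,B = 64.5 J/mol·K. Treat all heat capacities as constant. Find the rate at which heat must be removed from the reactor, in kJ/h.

Q_out = 512000 kJ/h

Extent of reaction ξ = 0.620 × 267 = 165.54 mol/min
Reaction term: ξ·ΔH°_rxn = 165.54 × -48.6 = -8045.2 kJ/min
Sensible, feed 166→25 °C: -1916.2 kJ/min
Outlet flows (mol/min): A 101.46, B 165.54
Sensible, products 25→115 °C: 1425.7 kJ/min
Q = ΔH = -8535.7 kJ/min = -142.26 kW
Heat removed = 512140 kJ/h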